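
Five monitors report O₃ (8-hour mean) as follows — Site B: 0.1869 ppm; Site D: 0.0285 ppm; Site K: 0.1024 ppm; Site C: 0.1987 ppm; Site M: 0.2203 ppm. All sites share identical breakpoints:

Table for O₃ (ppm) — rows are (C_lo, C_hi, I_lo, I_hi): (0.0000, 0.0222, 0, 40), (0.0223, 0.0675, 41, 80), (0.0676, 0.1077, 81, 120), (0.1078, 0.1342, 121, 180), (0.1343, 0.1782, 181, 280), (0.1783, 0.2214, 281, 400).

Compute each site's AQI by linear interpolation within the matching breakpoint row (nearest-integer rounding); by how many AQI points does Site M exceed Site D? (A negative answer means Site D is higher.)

351

Site B 0.1869: bracket 0.1783–0.2214 → index 281–400; slope 119/0.0431, offset 0.0086.
AQI = 281 + 119/0.0431·0.0086 ≈ 304.74 ⇒ 305.
Site D 0.0285: bracket 0.0223–0.0675 → index 41–80; slope 39/0.0452, offset 0.0062.
AQI = 41 + 39/0.0452·0.0062 ≈ 46.35 ⇒ 46.
Site K: 0.1024 ∈ [0.0676, 0.1077] ↔ index [81, 120].
81 + (0.1024−0.0676)·(120−81)/(0.1077−0.0676) = 81 + 0.0348·39/0.0401 ≈ 114.85, so AQI = 115.
Site C: 0.1987 ∈ [0.1783, 0.2214] ↔ index [281, 400].
281 + (0.1987−0.1783)·(400−281)/(0.2214−0.1783) = 281 + 0.0204·119/0.0431 ≈ 337.32, so AQI = 337.
Site M: 0.2203 lies in 0.1783–0.2214, so I_lo=281, I_hi=400, C_lo=0.1783, C_hi=0.2214.
(400−281)/(0.2214−0.1783) × (0.2203−0.1783) + 281 = 119/0.0431 × 0.0420 + 281 ≈ 396.96 → 397.
AQIs: Site B=305, Site D=46, Site K=115, Site C=337, Site M=397. Site M (397) − Site D (46) = 351.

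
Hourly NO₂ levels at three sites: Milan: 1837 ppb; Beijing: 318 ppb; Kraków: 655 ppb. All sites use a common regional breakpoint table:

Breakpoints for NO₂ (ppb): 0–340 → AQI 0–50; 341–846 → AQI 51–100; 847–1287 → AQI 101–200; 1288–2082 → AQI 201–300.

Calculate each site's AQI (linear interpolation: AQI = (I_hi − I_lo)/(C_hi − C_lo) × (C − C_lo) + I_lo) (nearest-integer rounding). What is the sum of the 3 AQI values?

397

Milan 1837: bracket 1288–2082 → index 201–300; slope 99/794, offset 549.
AQI = 201 + 99/794·549 ≈ 269.45 ⇒ 269.
Beijing 318: bracket 0–340 → index 0–50; slope 50/340, offset 318.
AQI = 0 + 50/340·318 ≈ 46.76 ⇒ 47.
Kraków: 655 lies in 341–846, so I_lo=51, I_hi=100, C_lo=341, C_hi=846.
(100−51)/(846−341) × (655−341) + 51 = 49/505 × 314 + 51 ≈ 81.47 → 81.
AQIs: Milan=269, Beijing=47, Kraków=81. Sum = 269 + 47 + 81 = 397.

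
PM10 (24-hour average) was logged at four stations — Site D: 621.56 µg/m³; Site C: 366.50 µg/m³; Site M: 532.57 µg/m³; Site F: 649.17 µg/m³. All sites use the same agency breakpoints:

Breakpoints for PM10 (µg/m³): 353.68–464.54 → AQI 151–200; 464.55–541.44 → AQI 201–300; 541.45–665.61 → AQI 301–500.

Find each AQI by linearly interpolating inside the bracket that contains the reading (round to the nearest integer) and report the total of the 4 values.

Site D: 621.56 ∈ [541.45, 665.61] ↔ index [301, 500].
301 + (621.56−541.45)·(500−301)/(665.61−541.45) = 301 + 80.11·199/124.16 ≈ 429.40, so AQI = 429.
Site C: row 353.68–464.54 (AQI 151–200). (200−151)·(366.50−353.68)/(464.54−353.68) + 151 = 49·12.82/110.86 + 151 ≈ 156.67 → 157.
Site M 532.57: bracket 464.55–541.44 → index 201–300; slope 99/76.89, offset 68.02.
AQI = 201 + 99/76.89·68.02 ≈ 288.58 ⇒ 289.
Site F: 649.17 lies in 541.45–665.61, so I_lo=301, I_hi=500, C_lo=541.45, C_hi=665.61.
(500−301)/(665.61−541.45) × (649.17−541.45) + 301 = 199/124.16 × 107.72 + 301 ≈ 473.65 → 474.
AQIs: Site D=429, Site C=157, Site M=289, Site F=474. Sum = 429 + 157 + 289 + 474 = 1349.

1349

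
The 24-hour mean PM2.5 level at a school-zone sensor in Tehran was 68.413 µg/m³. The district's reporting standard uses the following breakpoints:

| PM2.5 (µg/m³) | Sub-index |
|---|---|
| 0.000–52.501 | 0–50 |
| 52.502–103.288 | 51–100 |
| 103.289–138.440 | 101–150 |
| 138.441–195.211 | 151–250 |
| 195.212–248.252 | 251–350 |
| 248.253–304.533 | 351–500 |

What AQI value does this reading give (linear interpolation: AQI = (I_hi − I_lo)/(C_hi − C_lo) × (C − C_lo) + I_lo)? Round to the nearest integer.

PM2.5: row 52.502–103.288 (AQI 51–100). (100−51)·(68.413−52.502)/(103.288−52.502) + 51 = 49·15.911/50.786 + 51 ≈ 66.35 → 66.

66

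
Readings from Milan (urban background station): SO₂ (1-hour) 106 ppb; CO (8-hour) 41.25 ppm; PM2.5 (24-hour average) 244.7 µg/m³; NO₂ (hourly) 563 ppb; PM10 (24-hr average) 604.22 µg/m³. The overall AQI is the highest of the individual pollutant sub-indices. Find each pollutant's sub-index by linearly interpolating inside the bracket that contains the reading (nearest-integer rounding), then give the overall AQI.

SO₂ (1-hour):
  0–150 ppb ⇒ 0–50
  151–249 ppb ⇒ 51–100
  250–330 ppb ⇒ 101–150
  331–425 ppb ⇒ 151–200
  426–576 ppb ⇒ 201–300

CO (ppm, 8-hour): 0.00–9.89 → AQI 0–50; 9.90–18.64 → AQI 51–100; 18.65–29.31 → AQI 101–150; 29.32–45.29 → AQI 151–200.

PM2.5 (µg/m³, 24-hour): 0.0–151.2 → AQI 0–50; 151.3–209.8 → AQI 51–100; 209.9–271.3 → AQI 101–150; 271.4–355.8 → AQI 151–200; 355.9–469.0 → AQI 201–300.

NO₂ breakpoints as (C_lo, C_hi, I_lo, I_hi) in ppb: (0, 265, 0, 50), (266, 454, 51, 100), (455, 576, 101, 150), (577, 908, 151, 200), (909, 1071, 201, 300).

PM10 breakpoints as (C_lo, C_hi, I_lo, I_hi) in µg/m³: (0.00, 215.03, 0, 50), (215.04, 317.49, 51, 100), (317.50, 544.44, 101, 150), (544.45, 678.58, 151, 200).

SO₂ 106: bracket 0–150 → index 0–50; slope 50/150, offset 106.
AQI = 0 + 50/150·106 ≈ 35.33 ⇒ 35.
CO 41.25: bracket 29.32–45.29 → index 151–200; slope 49/15.97, offset 11.93.
AQI = 151 + 49/15.97·11.93 ≈ 187.60 ⇒ 188.
PM2.5 244.7: bracket 209.9–271.3 → index 101–150; slope 49/61.4, offset 34.8.
AQI = 101 + 49/61.4·34.8 ≈ 128.77 ⇒ 129.
NO₂: 563 lies in 455–576, so I_lo=101, I_hi=150, C_lo=455, C_hi=576.
(150−101)/(576−455) × (563−455) + 101 = 49/121 × 108 + 101 ≈ 144.74 → 145.
PM10: 604.22 lies in 544.45–678.58, so I_lo=151, I_hi=200, C_lo=544.45, C_hi=678.58.
(200−151)/(678.58−544.45) × (604.22−544.45) + 151 = 49/134.13 × 59.77 + 151 ≈ 172.84 → 173.
Sub-indices: SO₂→35, CO→188, PM2.5→129, NO₂→145, PM10→173. Overall AQI = max = 188; dominant pollutant is CO.
AQI 188: Unhealthy.

188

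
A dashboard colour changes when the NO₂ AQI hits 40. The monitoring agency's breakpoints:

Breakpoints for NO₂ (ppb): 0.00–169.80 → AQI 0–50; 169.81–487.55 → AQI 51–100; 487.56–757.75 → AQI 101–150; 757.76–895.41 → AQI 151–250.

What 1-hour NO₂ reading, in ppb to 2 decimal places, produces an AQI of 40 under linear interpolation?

AQI 40 lies in the 0–50 band, which corresponds to 0.00–169.80 ppb.
C = 0.00 + (40−0)×(169.80−0.00)/(50−0) = 0.00 + 40×169.80/50 ≈ 135.8400 ppb → 135.84 ppb to 2 dp.

135.84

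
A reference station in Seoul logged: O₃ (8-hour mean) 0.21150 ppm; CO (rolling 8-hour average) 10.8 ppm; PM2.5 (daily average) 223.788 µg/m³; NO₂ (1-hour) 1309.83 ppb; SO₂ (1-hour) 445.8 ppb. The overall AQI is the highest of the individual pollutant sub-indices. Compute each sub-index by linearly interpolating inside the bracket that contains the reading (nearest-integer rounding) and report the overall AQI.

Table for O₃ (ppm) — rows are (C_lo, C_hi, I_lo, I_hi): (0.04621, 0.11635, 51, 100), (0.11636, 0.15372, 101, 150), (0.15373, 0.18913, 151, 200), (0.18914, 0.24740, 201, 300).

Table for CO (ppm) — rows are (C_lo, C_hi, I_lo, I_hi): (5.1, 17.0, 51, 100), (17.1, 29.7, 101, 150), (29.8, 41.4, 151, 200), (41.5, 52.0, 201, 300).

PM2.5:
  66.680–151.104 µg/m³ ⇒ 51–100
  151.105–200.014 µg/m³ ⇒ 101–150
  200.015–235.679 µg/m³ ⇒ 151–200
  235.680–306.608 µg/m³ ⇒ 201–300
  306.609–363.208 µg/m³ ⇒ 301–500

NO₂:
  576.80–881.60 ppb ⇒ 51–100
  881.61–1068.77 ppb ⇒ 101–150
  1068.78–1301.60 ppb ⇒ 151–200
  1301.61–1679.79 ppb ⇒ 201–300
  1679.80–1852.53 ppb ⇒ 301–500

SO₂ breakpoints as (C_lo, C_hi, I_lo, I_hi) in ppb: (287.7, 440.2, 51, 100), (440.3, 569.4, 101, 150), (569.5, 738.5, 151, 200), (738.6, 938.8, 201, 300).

O₃ 0.21150: bracket 0.18914–0.24740 → index 201–300; slope 99/0.05826, offset 0.02236.
AQI = 201 + 99/0.05826·0.02236 ≈ 239.00 ⇒ 239.
CO 10.8: bracket 5.1–17.0 → index 51–100; slope 49/11.9, offset 5.7.
AQI = 51 + 49/11.9·5.7 ≈ 74.47 ⇒ 74.
PM2.5: 223.788 ∈ [200.015, 235.679] ↔ index [151, 200].
151 + (223.788−200.015)·(200−151)/(235.679−200.015) = 151 + 23.773·49/35.664 ≈ 183.66, so AQI = 184.
NO₂: 1309.83 lies in 1301.61–1679.79, so I_lo=201, I_hi=300, C_lo=1301.61, C_hi=1679.79.
(300−201)/(1679.79−1301.61) × (1309.83−1301.61) + 201 = 99/378.18 × 8.22 + 201 ≈ 203.15 → 203.
SO₂ 445.8: bracket 440.3–569.4 → index 101–150; slope 49/129.1, offset 5.5.
AQI = 101 + 49/129.1·5.5 ≈ 103.09 ⇒ 103.
Sub-indices: O₃→239, CO→74, PM2.5→184, NO₂→203, SO₂→103. Overall AQI = max = 239; dominant pollutant is O₃.
AQI 239: Very Unhealthy.

239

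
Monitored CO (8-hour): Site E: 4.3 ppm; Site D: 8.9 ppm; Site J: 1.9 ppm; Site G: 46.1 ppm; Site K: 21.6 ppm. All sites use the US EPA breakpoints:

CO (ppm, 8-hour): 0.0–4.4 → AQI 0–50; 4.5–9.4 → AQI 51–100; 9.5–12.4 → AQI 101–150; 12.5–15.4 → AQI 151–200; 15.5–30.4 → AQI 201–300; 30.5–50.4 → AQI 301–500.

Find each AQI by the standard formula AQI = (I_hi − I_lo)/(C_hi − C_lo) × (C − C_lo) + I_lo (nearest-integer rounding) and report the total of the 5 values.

865

Site E: 4.3 lies in 0.0–4.4, so I_lo=0, I_hi=50, C_lo=0.0, C_hi=4.4.
(50−0)/(4.4−0.0) × (4.3−0.0) + 0 = 50/4.4 × 4.3 + 0 ≈ 48.86 → 49.
Site D: 8.9 lies in 4.5–9.4, so I_lo=51, I_hi=100, C_lo=4.5, C_hi=9.4.
(100−51)/(9.4−4.5) × (8.9−4.5) + 51 = 49/4.9 × 4.4 + 51 ≈ 95.00 → 95.
Site J: 1.9 ∈ [0.0, 4.4] ↔ index [0, 50].
0 + (1.9−0.0)·(50−0)/(4.4−0.0) = 0 + 1.9·50/4.4 ≈ 21.59, so AQI = 22.
Site G: 46.1 lies in 30.5–50.4, so I_lo=301, I_hi=500, C_lo=30.5, C_hi=50.4.
(500−301)/(50.4−30.5) × (46.1−30.5) + 301 = 199/19.9 × 15.6 + 301 ≈ 457.00 → 457.
Site K: 21.6 lies in 15.5–30.4, so I_lo=201, I_hi=300, C_lo=15.5, C_hi=30.4.
(300−201)/(30.4−15.5) × (21.6−15.5) + 201 = 99/14.9 × 6.1 + 201 ≈ 241.53 → 242.
AQIs: Site E=49, Site D=95, Site J=22, Site G=457, Site K=242. Sum = 49 + 95 + 22 + 457 + 242 = 865.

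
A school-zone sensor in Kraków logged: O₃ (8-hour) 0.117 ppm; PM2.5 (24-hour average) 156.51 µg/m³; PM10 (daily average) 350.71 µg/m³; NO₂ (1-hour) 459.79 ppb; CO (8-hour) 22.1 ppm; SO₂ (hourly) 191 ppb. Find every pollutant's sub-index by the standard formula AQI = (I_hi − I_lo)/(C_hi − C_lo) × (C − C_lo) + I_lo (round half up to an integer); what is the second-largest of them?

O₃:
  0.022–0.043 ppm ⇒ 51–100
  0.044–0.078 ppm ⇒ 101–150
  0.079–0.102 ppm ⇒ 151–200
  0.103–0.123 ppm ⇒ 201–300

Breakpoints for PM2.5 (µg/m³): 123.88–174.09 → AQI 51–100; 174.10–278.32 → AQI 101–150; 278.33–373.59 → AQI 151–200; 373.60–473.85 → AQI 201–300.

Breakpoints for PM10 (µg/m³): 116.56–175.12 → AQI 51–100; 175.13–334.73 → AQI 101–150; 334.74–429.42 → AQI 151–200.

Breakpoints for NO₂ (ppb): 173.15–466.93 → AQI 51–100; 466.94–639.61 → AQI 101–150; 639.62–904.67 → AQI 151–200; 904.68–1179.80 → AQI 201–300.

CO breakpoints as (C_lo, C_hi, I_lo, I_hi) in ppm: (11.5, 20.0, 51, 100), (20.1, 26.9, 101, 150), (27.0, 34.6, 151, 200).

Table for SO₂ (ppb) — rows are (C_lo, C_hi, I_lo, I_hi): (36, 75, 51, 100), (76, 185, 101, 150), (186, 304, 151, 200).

159

O₃: 0.117 lies in 0.103–0.123, so I_lo=201, I_hi=300, C_lo=0.103, C_hi=0.123.
(300−201)/(0.123−0.103) × (0.117−0.103) + 201 = 99/0.020 × 0.014 + 201 ≈ 270.30 → 270.
PM2.5 156.51: bracket 123.88–174.09 → index 51–100; slope 49/50.21, offset 32.63.
AQI = 51 + 49/50.21·32.63 ≈ 82.84 ⇒ 83.
PM10: row 334.74–429.42 (AQI 151–200). (200−151)·(350.71−334.74)/(429.42−334.74) + 151 = 49·15.97/94.68 + 151 ≈ 159.26 → 159.
NO₂: 459.79 ∈ [173.15, 466.93] ↔ index [51, 100].
51 + (459.79−173.15)·(100−51)/(466.93−173.15) = 51 + 286.64·49/293.78 ≈ 98.81, so AQI = 99.
CO: 22.1 lies in 20.1–26.9, so I_lo=101, I_hi=150, C_lo=20.1, C_hi=26.9.
(150−101)/(26.9−20.1) × (22.1−20.1) + 101 = 49/6.8 × 2.0 + 101 ≈ 115.41 → 115.
SO₂: 191 lies in 186–304, so I_lo=151, I_hi=200, C_lo=186, C_hi=304.
(200−151)/(304−186) × (191−186) + 151 = 49/118 × 5 + 151 ≈ 153.08 → 153.
Sub-indices: O₃→270, PM2.5→83, PM10→159, NO₂→99, CO→115, SO₂→153. Ranked high→low: 270, 159, 153, 115, 99, 83. Second-highest sub-index = 159.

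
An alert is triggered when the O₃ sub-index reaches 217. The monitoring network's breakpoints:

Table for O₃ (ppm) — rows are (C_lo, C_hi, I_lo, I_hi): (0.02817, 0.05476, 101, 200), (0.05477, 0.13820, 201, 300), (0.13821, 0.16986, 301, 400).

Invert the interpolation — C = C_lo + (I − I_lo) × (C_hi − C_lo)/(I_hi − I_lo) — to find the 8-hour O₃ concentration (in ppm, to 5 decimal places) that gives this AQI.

AQI 217 lies in the 201–300 band, which corresponds to 0.05477–0.13820 ppm.
C = 0.05477 + (217−201)×(0.13820−0.05477)/(300−201) = 0.05477 + 16×0.08343/99 ≈ 0.0682536 ppm → 0.06825 ppm to 5 dp.

0.06825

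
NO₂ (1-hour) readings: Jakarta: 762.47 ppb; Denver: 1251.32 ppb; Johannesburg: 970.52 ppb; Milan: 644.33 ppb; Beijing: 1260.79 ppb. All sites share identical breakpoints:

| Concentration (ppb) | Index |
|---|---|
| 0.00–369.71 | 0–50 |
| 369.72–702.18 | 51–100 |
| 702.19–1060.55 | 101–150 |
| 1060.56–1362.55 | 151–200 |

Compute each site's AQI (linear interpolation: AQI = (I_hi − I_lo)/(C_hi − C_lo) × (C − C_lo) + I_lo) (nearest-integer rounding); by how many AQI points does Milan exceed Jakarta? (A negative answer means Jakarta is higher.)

-18

Jakarta: 762.47 lies in 702.19–1060.55, so I_lo=101, I_hi=150, C_lo=702.19, C_hi=1060.55.
(150−101)/(1060.55−702.19) × (762.47−702.19) + 101 = 49/358.36 × 60.28 + 101 ≈ 109.24 → 109.
Denver: 1251.32 ∈ [1060.56, 1362.55] ↔ index [151, 200].
151 + (1251.32−1060.56)·(200−151)/(1362.55−1060.56) = 151 + 190.76·49/301.99 ≈ 181.95, so AQI = 182.
Johannesburg: 970.52 lies in 702.19–1060.55, so I_lo=101, I_hi=150, C_lo=702.19, C_hi=1060.55.
(150−101)/(1060.55−702.19) × (970.52−702.19) + 101 = 49/358.36 × 268.33 + 101 ≈ 137.69 → 138.
Milan: 644.33 lies in 369.72–702.18, so I_lo=51, I_hi=100, C_lo=369.72, C_hi=702.18.
(100−51)/(702.18−369.72) × (644.33−369.72) + 51 = 49/332.46 × 274.61 + 51 ≈ 91.47 → 91.
Beijing: 1260.79 lies in 1060.56–1362.55, so I_lo=151, I_hi=200, C_lo=1060.56, C_hi=1362.55.
(200−151)/(1362.55−1060.56) × (1260.79−1060.56) + 151 = 49/301.99 × 200.23 + 151 ≈ 183.49 → 183.
AQIs: Jakarta=109, Denver=182, Johannesburg=138, Milan=91, Beijing=183. Milan (91) − Jakarta (109) = -18.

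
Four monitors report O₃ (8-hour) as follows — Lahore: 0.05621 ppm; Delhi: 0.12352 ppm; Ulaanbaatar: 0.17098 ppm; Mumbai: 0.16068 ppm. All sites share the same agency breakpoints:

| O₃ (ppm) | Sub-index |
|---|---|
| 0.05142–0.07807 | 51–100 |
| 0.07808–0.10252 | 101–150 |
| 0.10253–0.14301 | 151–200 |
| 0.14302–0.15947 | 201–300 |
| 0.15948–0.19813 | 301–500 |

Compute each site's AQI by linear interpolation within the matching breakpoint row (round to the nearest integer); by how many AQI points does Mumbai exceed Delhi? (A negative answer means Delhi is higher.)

Lahore: row 0.05142–0.07807 (AQI 51–100). (100−51)·(0.05621−0.05142)/(0.07807−0.05142) + 51 = 49·0.00479/0.02665 + 51 ≈ 59.81 → 60.
Delhi: 0.12352 ∈ [0.10253, 0.14301] ↔ index [151, 200].
151 + (0.12352−0.10253)·(200−151)/(0.14301−0.10253) = 151 + 0.02099·49/0.04048 ≈ 176.41, so AQI = 176.
Ulaanbaatar: 0.17098 ∈ [0.15948, 0.19813] ↔ index [301, 500].
301 + (0.17098−0.15948)·(500−301)/(0.19813−0.15948) = 301 + 0.01150·199/0.03865 ≈ 360.21, so AQI = 360.
Mumbai 0.16068: bracket 0.15948–0.19813 → index 301–500; slope 199/0.03865, offset 0.00120.
AQI = 301 + 199/0.03865·0.00120 ≈ 307.18 ⇒ 307.
AQIs: Lahore=60, Delhi=176, Ulaanbaatar=360, Mumbai=307. Mumbai (307) − Delhi (176) = 131.

131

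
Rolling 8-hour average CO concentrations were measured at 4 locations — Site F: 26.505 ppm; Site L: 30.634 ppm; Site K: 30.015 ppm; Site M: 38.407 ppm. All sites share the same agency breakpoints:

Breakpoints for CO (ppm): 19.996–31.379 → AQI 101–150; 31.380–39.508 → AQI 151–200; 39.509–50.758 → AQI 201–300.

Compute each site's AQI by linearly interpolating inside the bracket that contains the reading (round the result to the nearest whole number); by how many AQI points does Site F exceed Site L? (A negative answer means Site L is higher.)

Site F 26.505: bracket 19.996–31.379 → index 101–150; slope 49/11.383, offset 6.509.
AQI = 101 + 49/11.383·6.509 ≈ 129.02 ⇒ 129.
Site L: row 19.996–31.379 (AQI 101–150). (150−101)·(30.634−19.996)/(31.379−19.996) + 101 = 49·10.638/11.383 + 101 ≈ 146.79 → 147.
Site K: 30.015 lies in 19.996–31.379, so I_lo=101, I_hi=150, C_lo=19.996, C_hi=31.379.
(150−101)/(31.379−19.996) × (30.015−19.996) + 101 = 49/11.383 × 10.019 + 101 ≈ 144.13 → 144.
Site M: row 31.380–39.508 (AQI 151–200). (200−151)·(38.407−31.380)/(39.508−31.380) + 151 = 49·7.027/8.128 + 151 ≈ 193.36 → 193.
AQIs: Site F=129, Site L=147, Site K=144, Site M=193. Site F (129) − Site L (147) = -18.

-18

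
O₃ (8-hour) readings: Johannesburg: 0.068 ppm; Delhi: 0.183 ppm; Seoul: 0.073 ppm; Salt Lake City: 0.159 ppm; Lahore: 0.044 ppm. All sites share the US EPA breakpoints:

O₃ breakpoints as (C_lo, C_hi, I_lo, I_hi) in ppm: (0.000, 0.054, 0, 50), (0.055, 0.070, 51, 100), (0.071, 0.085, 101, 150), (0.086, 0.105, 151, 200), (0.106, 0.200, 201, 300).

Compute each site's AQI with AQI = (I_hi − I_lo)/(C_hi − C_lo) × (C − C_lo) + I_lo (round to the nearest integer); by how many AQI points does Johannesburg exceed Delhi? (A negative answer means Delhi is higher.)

-189

Johannesburg: 0.068 lies in 0.055–0.070, so I_lo=51, I_hi=100, C_lo=0.055, C_hi=0.070.
(100−51)/(0.070−0.055) × (0.068−0.055) + 51 = 49/0.015 × 0.013 + 51 ≈ 93.47 → 93.
Delhi: 0.183 lies in 0.106–0.200, so I_lo=201, I_hi=300, C_lo=0.106, C_hi=0.200.
(300−201)/(0.200−0.106) × (0.183−0.106) + 201 = 99/0.094 × 0.077 + 201 ≈ 282.10 → 282.
Seoul: 0.073 lies in 0.071–0.085, so I_lo=101, I_hi=150, C_lo=0.071, C_hi=0.085.
(150−101)/(0.085−0.071) × (0.073−0.071) + 101 = 49/0.014 × 0.002 + 101 ≈ 108.00 → 108.
Salt Lake City: row 0.106–0.200 (AQI 201–300). (300−201)·(0.159−0.106)/(0.200−0.106) + 201 = 99·0.053/0.094 + 201 ≈ 256.82 → 257.
Lahore: 0.044 ∈ [0.000, 0.054] ↔ index [0, 50].
0 + (0.044−0.000)·(50−0)/(0.054−0.000) = 0 + 0.044·50/0.054 ≈ 40.74, so AQI = 41.
AQIs: Johannesburg=93, Delhi=282, Seoul=108, Salt Lake City=257, Lahore=41. Johannesburg (93) − Delhi (282) = -189.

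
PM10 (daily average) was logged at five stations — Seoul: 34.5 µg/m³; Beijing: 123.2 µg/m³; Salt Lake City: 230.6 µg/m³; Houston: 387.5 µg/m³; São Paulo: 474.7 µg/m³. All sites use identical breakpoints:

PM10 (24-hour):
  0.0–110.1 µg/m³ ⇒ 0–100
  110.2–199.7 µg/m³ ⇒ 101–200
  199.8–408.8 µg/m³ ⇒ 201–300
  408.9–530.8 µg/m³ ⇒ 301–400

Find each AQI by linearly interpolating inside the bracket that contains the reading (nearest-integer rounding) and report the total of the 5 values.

Seoul: 34.5 ∈ [0.0, 110.1] ↔ index [0, 100].
0 + (34.5−0.0)·(100−0)/(110.1−0.0) = 0 + 34.5·100/110.1 ≈ 31.34, so AQI = 31.
Beijing: 123.2 ∈ [110.2, 199.7] ↔ index [101, 200].
101 + (123.2−110.2)·(200−101)/(199.7−110.2) = 101 + 13.0·99/89.5 ≈ 115.38, so AQI = 115.
Salt Lake City: 230.6 lies in 199.8–408.8, so I_lo=201, I_hi=300, C_lo=199.8, C_hi=408.8.
(300−201)/(408.8−199.8) × (230.6−199.8) + 201 = 99/209.0 × 30.8 + 201 ≈ 215.59 → 216.
Houston: row 199.8–408.8 (AQI 201–300). (300−201)·(387.5−199.8)/(408.8−199.8) + 201 = 99·187.7/209.0 + 201 ≈ 289.91 → 290.
São Paulo 474.7: bracket 408.9–530.8 → index 301–400; slope 99/121.9, offset 65.8.
AQI = 301 + 99/121.9·65.8 ≈ 354.44 ⇒ 354.
AQIs: Seoul=31, Beijing=115, Salt Lake City=216, Houston=290, São Paulo=354. Sum = 31 + 115 + 216 + 290 + 354 = 1006.

1006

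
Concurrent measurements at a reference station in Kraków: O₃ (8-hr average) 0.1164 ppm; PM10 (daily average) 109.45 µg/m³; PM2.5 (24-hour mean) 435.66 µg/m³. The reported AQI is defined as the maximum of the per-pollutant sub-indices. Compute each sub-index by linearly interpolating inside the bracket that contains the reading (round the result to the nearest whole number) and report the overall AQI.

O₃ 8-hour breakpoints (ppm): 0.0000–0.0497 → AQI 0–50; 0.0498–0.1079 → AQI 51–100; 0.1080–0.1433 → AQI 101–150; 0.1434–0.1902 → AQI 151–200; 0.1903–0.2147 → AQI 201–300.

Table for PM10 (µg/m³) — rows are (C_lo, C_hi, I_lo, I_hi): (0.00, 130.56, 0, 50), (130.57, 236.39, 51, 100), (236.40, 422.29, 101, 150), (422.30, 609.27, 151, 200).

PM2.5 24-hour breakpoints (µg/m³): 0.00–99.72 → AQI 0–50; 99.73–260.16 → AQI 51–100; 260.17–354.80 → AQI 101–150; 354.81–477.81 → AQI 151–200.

183

O₃: row 0.1080–0.1433 (AQI 101–150). (150−101)·(0.1164−0.1080)/(0.1433−0.1080) + 101 = 49·0.0084/0.0353 + 101 ≈ 112.66 → 113.
PM10: 109.45 lies in 0.00–130.56, so I_lo=0, I_hi=50, C_lo=0.00, C_hi=130.56.
(50−0)/(130.56−0.00) × (109.45−0.00) + 0 = 50/130.56 × 109.45 + 0 ≈ 41.92 → 42.
PM2.5 435.66: bracket 354.81–477.81 → index 151–200; slope 49/123.00, offset 80.85.
AQI = 151 + 49/123.00·80.85 ≈ 183.21 ⇒ 183.
Sub-indices: O₃→113, PM10→42, PM2.5→183. Overall AQI = max = 183; dominant pollutant is PM2.5.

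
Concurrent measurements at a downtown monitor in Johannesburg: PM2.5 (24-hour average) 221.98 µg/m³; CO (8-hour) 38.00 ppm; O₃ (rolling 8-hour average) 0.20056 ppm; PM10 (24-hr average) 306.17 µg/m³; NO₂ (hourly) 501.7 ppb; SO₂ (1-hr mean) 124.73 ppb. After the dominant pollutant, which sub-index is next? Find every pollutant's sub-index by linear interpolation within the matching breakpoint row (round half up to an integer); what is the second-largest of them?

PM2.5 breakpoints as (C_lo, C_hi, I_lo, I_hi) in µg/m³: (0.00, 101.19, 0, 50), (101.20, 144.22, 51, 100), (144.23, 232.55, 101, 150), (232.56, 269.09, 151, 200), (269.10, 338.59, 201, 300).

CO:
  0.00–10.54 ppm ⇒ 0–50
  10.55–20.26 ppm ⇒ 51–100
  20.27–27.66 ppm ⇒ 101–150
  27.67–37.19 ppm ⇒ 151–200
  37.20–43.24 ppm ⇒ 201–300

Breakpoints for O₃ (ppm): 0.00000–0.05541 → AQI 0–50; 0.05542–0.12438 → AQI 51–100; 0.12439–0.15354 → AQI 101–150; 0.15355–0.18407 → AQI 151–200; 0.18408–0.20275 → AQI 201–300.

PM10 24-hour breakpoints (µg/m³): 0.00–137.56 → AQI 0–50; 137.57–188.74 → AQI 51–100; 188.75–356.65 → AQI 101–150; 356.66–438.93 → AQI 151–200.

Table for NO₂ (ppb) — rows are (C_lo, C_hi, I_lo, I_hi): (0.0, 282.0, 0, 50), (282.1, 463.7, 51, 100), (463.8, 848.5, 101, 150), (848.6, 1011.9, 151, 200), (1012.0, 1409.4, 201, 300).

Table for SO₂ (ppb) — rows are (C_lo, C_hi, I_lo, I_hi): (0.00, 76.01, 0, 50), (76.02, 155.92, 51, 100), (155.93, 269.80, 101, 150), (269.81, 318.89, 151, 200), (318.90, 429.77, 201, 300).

PM2.5: 221.98 ∈ [144.23, 232.55] ↔ index [101, 150].
101 + (221.98−144.23)·(150−101)/(232.55−144.23) = 101 + 77.75·49/88.32 ≈ 144.14, so AQI = 144.
CO: 38.00 ∈ [37.20, 43.24] ↔ index [201, 300].
201 + (38.00−37.20)·(300−201)/(43.24−37.20) = 201 + 0.80·99/6.04 ≈ 214.11, so AQI = 214.
O₃: row 0.18408–0.20275 (AQI 201–300). (300−201)·(0.20056−0.18408)/(0.20275−0.18408) + 201 = 99·0.01648/0.01867 + 201 ≈ 288.39 → 288.
PM10: 306.17 lies in 188.75–356.65, so I_lo=101, I_hi=150, C_lo=188.75, C_hi=356.65.
(150−101)/(356.65−188.75) × (306.17−188.75) + 101 = 49/167.90 × 117.42 + 101 ≈ 135.27 → 135.
NO₂: 501.7 ∈ [463.8, 848.5] ↔ index [101, 150].
101 + (501.7−463.8)·(150−101)/(848.5−463.8) = 101 + 37.9·49/384.7 ≈ 105.83, so AQI = 106.
SO₂: 124.73 ∈ [76.02, 155.92] ↔ index [51, 100].
51 + (124.73−76.02)·(100−51)/(155.92−76.02) = 51 + 48.71·49/79.90 ≈ 80.87, so AQI = 81.
Sub-indices: PM2.5→144, CO→214, O₃→288, PM10→135, NO₂→106, SO₂→81. Ranked high→low: 288, 214, 144, 135, 106, 81. Second-highest sub-index = 214.

214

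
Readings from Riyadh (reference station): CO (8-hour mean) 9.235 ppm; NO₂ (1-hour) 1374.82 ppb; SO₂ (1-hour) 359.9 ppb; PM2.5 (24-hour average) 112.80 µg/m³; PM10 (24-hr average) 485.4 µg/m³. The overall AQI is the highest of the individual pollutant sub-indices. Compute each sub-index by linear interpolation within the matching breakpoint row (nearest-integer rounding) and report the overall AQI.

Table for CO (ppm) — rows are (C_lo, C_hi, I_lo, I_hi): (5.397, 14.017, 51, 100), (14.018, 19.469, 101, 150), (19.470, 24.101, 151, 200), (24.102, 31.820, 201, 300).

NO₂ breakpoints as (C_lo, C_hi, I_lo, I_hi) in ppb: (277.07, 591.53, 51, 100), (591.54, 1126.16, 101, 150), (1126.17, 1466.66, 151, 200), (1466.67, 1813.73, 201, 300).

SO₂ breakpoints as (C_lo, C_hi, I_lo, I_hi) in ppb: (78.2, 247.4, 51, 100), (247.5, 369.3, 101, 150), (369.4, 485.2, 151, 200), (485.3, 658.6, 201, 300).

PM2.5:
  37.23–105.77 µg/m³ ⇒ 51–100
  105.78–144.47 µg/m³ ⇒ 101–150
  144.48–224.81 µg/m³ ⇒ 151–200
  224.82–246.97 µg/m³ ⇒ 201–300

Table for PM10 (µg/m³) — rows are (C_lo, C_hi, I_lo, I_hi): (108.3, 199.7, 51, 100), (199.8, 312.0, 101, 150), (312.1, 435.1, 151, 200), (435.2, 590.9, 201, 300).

233

CO: 9.235 lies in 5.397–14.017, so I_lo=51, I_hi=100, C_lo=5.397, C_hi=14.017.
(100−51)/(14.017−5.397) × (9.235−5.397) + 51 = 49/8.620 × 3.838 + 51 ≈ 72.82 → 73.
NO₂: 1374.82 lies in 1126.17–1466.66, so I_lo=151, I_hi=200, C_lo=1126.17, C_hi=1466.66.
(200−151)/(1466.66−1126.17) × (1374.82−1126.17) + 151 = 49/340.49 × 248.65 + 151 ≈ 186.78 → 187.
SO₂ 359.9: bracket 247.5–369.3 → index 101–150; slope 49/121.8, offset 112.4.
AQI = 101 + 49/121.8·112.4 ≈ 146.22 ⇒ 146.
PM2.5: row 105.78–144.47 (AQI 101–150). (150−101)·(112.80−105.78)/(144.47−105.78) + 101 = 49·7.02/38.69 + 101 ≈ 109.89 → 110.
PM10: 485.4 ∈ [435.2, 590.9] ↔ index [201, 300].
201 + (485.4−435.2)·(300−201)/(590.9−435.2) = 201 + 50.2·99/155.7 ≈ 232.92, so AQI = 233.
Sub-indices: CO→73, NO₂→187, SO₂→146, PM2.5→110, PM10→233. Overall AQI = max = 233; dominant pollutant is PM10.
AQI 233: Very Unhealthy.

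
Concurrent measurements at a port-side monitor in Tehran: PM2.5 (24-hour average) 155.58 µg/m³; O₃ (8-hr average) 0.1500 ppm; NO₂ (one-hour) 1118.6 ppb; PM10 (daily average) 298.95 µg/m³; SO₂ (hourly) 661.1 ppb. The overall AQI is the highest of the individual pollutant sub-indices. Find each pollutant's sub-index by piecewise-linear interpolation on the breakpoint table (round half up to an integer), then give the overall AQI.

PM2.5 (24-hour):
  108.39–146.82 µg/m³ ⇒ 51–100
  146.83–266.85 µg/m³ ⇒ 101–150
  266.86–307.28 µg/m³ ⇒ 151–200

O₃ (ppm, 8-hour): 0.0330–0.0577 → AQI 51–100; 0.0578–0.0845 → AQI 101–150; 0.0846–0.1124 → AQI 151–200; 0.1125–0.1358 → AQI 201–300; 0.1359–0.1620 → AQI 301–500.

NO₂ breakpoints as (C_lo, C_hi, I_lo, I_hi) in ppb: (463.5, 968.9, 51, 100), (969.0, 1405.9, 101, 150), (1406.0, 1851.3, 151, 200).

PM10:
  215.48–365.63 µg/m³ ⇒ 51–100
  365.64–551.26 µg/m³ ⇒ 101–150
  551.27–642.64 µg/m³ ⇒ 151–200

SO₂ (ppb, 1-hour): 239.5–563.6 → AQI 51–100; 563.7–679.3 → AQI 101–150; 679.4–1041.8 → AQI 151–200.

PM2.5: row 146.83–266.85 (AQI 101–150). (150−101)·(155.58−146.83)/(266.85−146.83) + 101 = 49·8.75/120.02 + 101 ≈ 104.57 → 105.
O₃: 0.1500 ∈ [0.1359, 0.1620] ↔ index [301, 500].
301 + (0.1500−0.1359)·(500−301)/(0.1620−0.1359) = 301 + 0.0141·199/0.0261 ≈ 408.51, so AQI = 409.
NO₂: 1118.6 ∈ [969.0, 1405.9] ↔ index [101, 150].
101 + (1118.6−969.0)·(150−101)/(1405.9−969.0) = 101 + 149.6·49/436.9 ≈ 117.78, so AQI = 118.
PM10: 298.95 lies in 215.48–365.63, so I_lo=51, I_hi=100, C_lo=215.48, C_hi=365.63.
(100−51)/(365.63−215.48) × (298.95−215.48) + 51 = 49/150.15 × 83.47 + 51 ≈ 78.24 → 78.
SO₂: 661.1 lies in 563.7–679.3, so I_lo=101, I_hi=150, C_lo=563.7, C_hi=679.3.
(150−101)/(679.3−563.7) × (661.1−563.7) + 101 = 49/115.6 × 97.4 + 101 ≈ 142.29 → 142.
Sub-indices: PM2.5→105, O₃→409, NO₂→118, PM10→78, SO₂→142. Overall AQI = max = 409; dominant pollutant is O₃.
AQI 409: Hazardous.

409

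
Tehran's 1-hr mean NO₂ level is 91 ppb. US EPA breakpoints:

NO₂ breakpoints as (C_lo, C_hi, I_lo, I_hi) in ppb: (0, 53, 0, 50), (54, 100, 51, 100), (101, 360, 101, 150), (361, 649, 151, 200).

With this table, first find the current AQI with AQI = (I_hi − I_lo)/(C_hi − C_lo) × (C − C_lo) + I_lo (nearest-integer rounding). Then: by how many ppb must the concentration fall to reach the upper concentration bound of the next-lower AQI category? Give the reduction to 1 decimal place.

38.0

NO₂: 91 lies in 54–100, so I_lo=51, I_hi=100, C_lo=54, C_hi=100.
(100−51)/(100−54) × (91−54) + 51 = 49/46 × 37 + 51 ≈ 90.41 → 90.
Current AQI 90 is in the Moderate range (51–100). The next-lower category tops out at AQI 50, whose upper concentration bound is 53 ppb.
Reduction needed = 91 − 53 = 38.0 ppb.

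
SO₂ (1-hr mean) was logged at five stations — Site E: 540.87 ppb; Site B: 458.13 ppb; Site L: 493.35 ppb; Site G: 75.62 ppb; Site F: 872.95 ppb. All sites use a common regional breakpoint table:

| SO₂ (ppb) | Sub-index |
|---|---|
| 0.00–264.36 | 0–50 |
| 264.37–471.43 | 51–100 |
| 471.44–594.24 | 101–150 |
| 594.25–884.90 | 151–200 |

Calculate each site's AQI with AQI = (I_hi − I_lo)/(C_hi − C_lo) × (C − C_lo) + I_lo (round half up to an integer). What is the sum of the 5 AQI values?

548

Site E: 540.87 ∈ [471.44, 594.24] ↔ index [101, 150].
101 + (540.87−471.44)·(150−101)/(594.24−471.44) = 101 + 69.43·49/122.80 ≈ 128.70, so AQI = 129.
Site B: row 264.37–471.43 (AQI 51–100). (100−51)·(458.13−264.37)/(471.43−264.37) + 51 = 49·193.76/207.06 + 51 ≈ 96.85 → 97.
Site L: 493.35 lies in 471.44–594.24, so I_lo=101, I_hi=150, C_lo=471.44, C_hi=594.24.
(150−101)/(594.24−471.44) × (493.35−471.44) + 101 = 49/122.80 × 21.91 + 101 ≈ 109.74 → 110.
Site G: 75.62 ∈ [0.00, 264.36] ↔ index [0, 50].
0 + (75.62−0.00)·(50−0)/(264.36−0.00) = 0 + 75.62·50/264.36 ≈ 14.30, so AQI = 14.
Site F 872.95: bracket 594.25–884.90 → index 151–200; slope 49/290.65, offset 278.70.
AQI = 151 + 49/290.65·278.70 ≈ 197.99 ⇒ 198.
AQIs: Site E=129, Site B=97, Site L=110, Site G=14, Site F=198. Sum = 129 + 97 + 110 + 14 + 198 = 548.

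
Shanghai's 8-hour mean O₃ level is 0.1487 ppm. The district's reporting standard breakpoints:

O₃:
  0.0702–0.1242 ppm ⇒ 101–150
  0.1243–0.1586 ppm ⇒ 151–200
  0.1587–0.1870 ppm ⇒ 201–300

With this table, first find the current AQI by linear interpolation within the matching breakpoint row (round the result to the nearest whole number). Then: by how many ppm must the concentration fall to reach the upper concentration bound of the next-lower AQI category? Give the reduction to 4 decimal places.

0.0245

O₃ 0.1487: bracket 0.1243–0.1586 → index 151–200; slope 49/0.0343, offset 0.0244.
AQI = 151 + 49/0.0343·0.0244 ≈ 185.86 ⇒ 186.
Current AQI 186 is in the Unhealthy range (151–200). The next-lower category tops out at AQI 150, whose upper concentration bound is 0.1242 ppm.
Reduction needed = 0.1487 − 0.1242 = 0.0245 ppm.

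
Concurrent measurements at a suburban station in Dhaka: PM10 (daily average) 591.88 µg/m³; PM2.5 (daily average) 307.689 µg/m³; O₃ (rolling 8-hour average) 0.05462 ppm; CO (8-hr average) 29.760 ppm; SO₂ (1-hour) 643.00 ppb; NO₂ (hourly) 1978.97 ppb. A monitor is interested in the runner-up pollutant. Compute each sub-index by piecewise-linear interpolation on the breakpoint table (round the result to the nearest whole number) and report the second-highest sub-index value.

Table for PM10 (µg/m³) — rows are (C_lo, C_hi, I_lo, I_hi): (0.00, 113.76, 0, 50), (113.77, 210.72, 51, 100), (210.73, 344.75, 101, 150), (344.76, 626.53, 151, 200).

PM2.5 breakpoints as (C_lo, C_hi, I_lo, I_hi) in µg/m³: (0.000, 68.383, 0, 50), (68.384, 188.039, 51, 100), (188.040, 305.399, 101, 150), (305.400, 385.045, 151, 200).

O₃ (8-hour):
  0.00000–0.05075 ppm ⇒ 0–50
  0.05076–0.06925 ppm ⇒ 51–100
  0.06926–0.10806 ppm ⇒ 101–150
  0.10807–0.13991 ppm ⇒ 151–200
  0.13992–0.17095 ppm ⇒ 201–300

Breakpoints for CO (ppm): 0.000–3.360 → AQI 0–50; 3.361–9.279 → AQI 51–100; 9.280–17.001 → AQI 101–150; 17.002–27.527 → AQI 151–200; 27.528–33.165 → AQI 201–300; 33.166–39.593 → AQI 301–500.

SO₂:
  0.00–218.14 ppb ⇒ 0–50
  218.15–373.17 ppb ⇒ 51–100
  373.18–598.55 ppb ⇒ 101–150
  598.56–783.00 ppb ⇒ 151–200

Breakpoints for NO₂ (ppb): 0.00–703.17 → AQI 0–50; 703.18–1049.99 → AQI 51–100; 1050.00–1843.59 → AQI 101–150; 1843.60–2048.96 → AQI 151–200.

194

PM10: 591.88 lies in 344.76–626.53, so I_lo=151, I_hi=200, C_lo=344.76, C_hi=626.53.
(200−151)/(626.53−344.76) × (591.88−344.76) + 151 = 49/281.77 × 247.12 + 151 ≈ 193.97 → 194.
PM2.5: 307.689 lies in 305.400–385.045, so I_lo=151, I_hi=200, C_lo=305.400, C_hi=385.045.
(200−151)/(385.045−305.400) × (307.689−305.400) + 151 = 49/79.645 × 2.289 + 151 ≈ 152.41 → 152.
O₃: row 0.05076–0.06925 (AQI 51–100). (100−51)·(0.05462−0.05076)/(0.06925−0.05076) + 51 = 49·0.00386/0.01849 + 51 ≈ 61.23 → 61.
CO: 29.760 ∈ [27.528, 33.165] ↔ index [201, 300].
201 + (29.760−27.528)·(300−201)/(33.165−27.528) = 201 + 2.232·99/5.637 ≈ 240.20, so AQI = 240.
SO₂: 643.00 ∈ [598.56, 783.00] ↔ index [151, 200].
151 + (643.00−598.56)·(200−151)/(783.00−598.56) = 151 + 44.44·49/184.44 ≈ 162.81, so AQI = 163.
NO₂: row 1843.60–2048.96 (AQI 151–200). (200−151)·(1978.97−1843.60)/(2048.96−1843.60) + 151 = 49·135.37/205.36 + 151 ≈ 183.30 → 183.
Sub-indices: PM10→194, PM2.5→152, O₃→61, CO→240, SO₂→163, NO₂→183. Ranked high→low: 240, 194, 183, 163, 152, 61. Second-highest sub-index = 194.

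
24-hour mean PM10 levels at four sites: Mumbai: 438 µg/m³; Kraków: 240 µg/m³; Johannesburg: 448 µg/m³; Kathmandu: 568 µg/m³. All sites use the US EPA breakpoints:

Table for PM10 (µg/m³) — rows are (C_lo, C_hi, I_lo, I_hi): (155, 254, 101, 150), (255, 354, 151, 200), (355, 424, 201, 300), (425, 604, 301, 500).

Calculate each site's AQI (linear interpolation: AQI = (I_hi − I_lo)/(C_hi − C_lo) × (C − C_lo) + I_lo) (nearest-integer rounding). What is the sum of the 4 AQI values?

1245

Mumbai: 438 lies in 425–604, so I_lo=301, I_hi=500, C_lo=425, C_hi=604.
(500−301)/(604−425) × (438−425) + 301 = 199/179 × 13 + 301 ≈ 315.45 → 315.
Kraków 240: bracket 155–254 → index 101–150; slope 49/99, offset 85.
AQI = 101 + 49/99·85 ≈ 143.07 ⇒ 143.
Johannesburg: row 425–604 (AQI 301–500). (500−301)·(448−425)/(604−425) + 301 = 199·23/179 + 301 ≈ 326.57 → 327.
Kathmandu: 568 ∈ [425, 604] ↔ index [301, 500].
301 + (568−425)·(500−301)/(604−425) = 301 + 143·199/179 ≈ 459.98, so AQI = 460.
AQIs: Mumbai=315, Kraków=143, Johannesburg=327, Kathmandu=460. Sum = 315 + 143 + 327 + 460 = 1245.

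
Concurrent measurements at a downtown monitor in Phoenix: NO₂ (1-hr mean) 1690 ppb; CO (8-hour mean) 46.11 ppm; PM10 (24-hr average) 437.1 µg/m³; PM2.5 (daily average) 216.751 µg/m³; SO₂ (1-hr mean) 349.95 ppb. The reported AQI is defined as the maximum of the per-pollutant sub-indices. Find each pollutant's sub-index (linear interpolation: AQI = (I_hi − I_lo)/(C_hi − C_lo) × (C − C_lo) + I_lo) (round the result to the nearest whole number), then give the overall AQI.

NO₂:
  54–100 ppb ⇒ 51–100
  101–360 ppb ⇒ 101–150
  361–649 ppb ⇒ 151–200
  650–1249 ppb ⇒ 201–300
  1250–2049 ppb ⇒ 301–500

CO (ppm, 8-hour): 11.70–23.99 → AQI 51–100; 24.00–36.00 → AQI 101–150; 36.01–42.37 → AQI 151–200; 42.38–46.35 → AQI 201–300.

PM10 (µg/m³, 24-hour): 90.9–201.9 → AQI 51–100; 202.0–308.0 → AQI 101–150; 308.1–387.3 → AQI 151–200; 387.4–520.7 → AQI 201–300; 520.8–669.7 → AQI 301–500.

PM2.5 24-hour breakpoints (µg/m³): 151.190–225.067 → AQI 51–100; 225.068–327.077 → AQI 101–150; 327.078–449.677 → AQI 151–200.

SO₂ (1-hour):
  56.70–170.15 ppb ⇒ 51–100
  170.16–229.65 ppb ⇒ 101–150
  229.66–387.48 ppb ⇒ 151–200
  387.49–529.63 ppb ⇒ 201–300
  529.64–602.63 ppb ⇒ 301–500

NO₂: 1690 lies in 1250–2049, so I_lo=301, I_hi=500, C_lo=1250, C_hi=2049.
(500−301)/(2049−1250) × (1690−1250) + 301 = 199/799 × 440 + 301 ≈ 410.59 → 411.
CO: row 42.38–46.35 (AQI 201–300). (300−201)·(46.11−42.38)/(46.35−42.38) + 201 = 99·3.73/3.97 + 201 ≈ 294.02 → 294.
PM10 437.1: bracket 387.4–520.7 → index 201–300; slope 99/133.3, offset 49.7.
AQI = 201 + 99/133.3·49.7 ≈ 237.91 ⇒ 238.
PM2.5: 216.751 lies in 151.190–225.067, so I_lo=51, I_hi=100, C_lo=151.190, C_hi=225.067.
(100−51)/(225.067−151.190) × (216.751−151.190) + 51 = 49/73.877 × 65.561 + 51 ≈ 94.48 → 94.
SO₂: row 229.66–387.48 (AQI 151–200). (200−151)·(349.95−229.66)/(387.48−229.66) + 151 = 49·120.29/157.82 + 151 ≈ 188.35 → 188.
Sub-indices: NO₂→411, CO→294, PM10→238, PM2.5→94, SO₂→188. Overall AQI = max = 411; dominant pollutant is NO₂.
AQI 411: Hazardous.

411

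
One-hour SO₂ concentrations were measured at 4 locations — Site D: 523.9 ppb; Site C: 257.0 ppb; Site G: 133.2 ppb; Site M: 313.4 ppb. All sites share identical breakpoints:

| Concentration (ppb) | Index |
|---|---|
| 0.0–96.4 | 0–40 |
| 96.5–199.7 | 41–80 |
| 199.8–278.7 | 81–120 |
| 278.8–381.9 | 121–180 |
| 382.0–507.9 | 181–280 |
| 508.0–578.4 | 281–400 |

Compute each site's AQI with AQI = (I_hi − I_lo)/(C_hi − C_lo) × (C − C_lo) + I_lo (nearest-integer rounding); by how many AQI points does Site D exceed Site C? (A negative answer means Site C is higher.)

199

Site D 523.9: bracket 508.0–578.4 → index 281–400; slope 119/70.4, offset 15.9.
AQI = 281 + 119/70.4·15.9 ≈ 307.88 ⇒ 308.
Site C: row 199.8–278.7 (AQI 81–120). (120−81)·(257.0−199.8)/(278.7−199.8) + 81 = 39·57.2/78.9 + 81 ≈ 109.27 → 109.
Site G: 133.2 ∈ [96.5, 199.7] ↔ index [41, 80].
41 + (133.2−96.5)·(80−41)/(199.7−96.5) = 41 + 36.7·39/103.2 ≈ 54.87, so AQI = 55.
Site M: 313.4 lies in 278.8–381.9, so I_lo=121, I_hi=180, C_lo=278.8, C_hi=381.9.
(180−121)/(381.9−278.8) × (313.4−278.8) + 121 = 59/103.1 × 34.6 + 121 ≈ 140.80 → 141.
AQIs: Site D=308, Site C=109, Site G=55, Site M=141. Site D (308) − Site C (109) = 199.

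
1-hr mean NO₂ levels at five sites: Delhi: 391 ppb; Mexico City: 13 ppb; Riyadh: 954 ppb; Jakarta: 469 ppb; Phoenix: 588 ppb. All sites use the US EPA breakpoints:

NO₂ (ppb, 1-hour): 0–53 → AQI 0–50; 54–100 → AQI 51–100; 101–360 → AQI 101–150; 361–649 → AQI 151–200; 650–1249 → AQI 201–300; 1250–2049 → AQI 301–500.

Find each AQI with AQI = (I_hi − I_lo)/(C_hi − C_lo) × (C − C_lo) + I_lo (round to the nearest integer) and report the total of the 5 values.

778

Delhi: 391 lies in 361–649, so I_lo=151, I_hi=200, C_lo=361, C_hi=649.
(200−151)/(649−361) × (391−361) + 151 = 49/288 × 30 + 151 ≈ 156.10 → 156.
Mexico City 13: bracket 0–53 → index 0–50; slope 50/53, offset 13.
AQI = 0 + 50/53·13 ≈ 12.26 ⇒ 12.
Riyadh: row 650–1249 (AQI 201–300). (300−201)·(954−650)/(1249−650) + 201 = 99·304/599 + 201 ≈ 251.24 → 251.
Jakarta: 469 ∈ [361, 649] ↔ index [151, 200].
151 + (469−361)·(200−151)/(649−361) = 151 + 108·49/288 ≈ 169.38, so AQI = 169.
Phoenix: 588 lies in 361–649, so I_lo=151, I_hi=200, C_lo=361, C_hi=649.
(200−151)/(649−361) × (588−361) + 151 = 49/288 × 227 + 151 ≈ 189.62 → 190.
AQIs: Delhi=156, Mexico City=12, Riyadh=251, Jakarta=169, Phoenix=190. Sum = 156 + 12 + 251 + 169 + 190 = 778.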